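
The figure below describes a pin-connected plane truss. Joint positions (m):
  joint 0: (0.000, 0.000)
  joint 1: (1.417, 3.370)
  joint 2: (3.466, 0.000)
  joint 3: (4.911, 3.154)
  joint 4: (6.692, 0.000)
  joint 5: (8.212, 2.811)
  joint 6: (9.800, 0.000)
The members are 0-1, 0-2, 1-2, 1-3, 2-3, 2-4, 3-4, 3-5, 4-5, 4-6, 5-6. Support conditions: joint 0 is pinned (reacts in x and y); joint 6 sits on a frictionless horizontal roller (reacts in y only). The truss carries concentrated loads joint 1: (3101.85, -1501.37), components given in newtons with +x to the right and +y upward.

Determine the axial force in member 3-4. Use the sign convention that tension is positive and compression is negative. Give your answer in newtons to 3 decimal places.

-1313.909

N=7 nodes, M=11 members, R=3 reactions → 2N=14, M+R=14
member 0 (0-1): L=3.6558, (cx,cy)=(0.3876,0.9218)
member 1 (0-2): L=3.4660, (cx,cy)=(1.0000,0.0000)
member 2 (1-2): L=3.9440, (cx,cy)=(0.5195,-0.8545)
member 3 (1-3): L=3.5007, (cx,cy)=(0.9981,-0.0617)
member 4 (2-3): L=3.4693, (cx,cy)=(0.4165,0.9091)
member 5 (2-4): L=3.2260, (cx,cy)=(1.0000,0.0000)
member 6 (3-4): L=3.6221, (cx,cy)=(0.4917,-0.8708)
member 7 (3-5): L=3.3188, (cx,cy)=(0.9946,-0.1034)
member 8 (4-5): L=3.1956, (cx,cy)=(0.4756,0.8796)
member 9 (4-6): L=3.1080, (cx,cy)=(1.0000,0.0000)
member 10 (5-6): L=3.2285, (cx,cy)=(0.4919,-0.8707)
solve A·x = −loads:
  F[0-1] = -236.0832 N (compression)
  F[0-2] = +3193.3569 N (tension)
  F[1-2] = -1321.0191 N (compression)
  F[1-3] = -2511.8464 N (compression)
  F[2-3] = +1241.5795 N (tension)
  F[2-4] = +1989.9229 N (tension)
  F[3-4] = -1313.9089 N (compression)
  F[3-5] = -1351.1060 N (compression)
  F[4-5] = +1300.6561 N (tension)
  F[4-6] = +725.2163 N (tension)
  F[5-6] = -1474.4264 N (compression)
  Rx@0 = -3101.8500 N
  Ry@0 = +217.6276 N
  Ry@6 = +1283.7424 N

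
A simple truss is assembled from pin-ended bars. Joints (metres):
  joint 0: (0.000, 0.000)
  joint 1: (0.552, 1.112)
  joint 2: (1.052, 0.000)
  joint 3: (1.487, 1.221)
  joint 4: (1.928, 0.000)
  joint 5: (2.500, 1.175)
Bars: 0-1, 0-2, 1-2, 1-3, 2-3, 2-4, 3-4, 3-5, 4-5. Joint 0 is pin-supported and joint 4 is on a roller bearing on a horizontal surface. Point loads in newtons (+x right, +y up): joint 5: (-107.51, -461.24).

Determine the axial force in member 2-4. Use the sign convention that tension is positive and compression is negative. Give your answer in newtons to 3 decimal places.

N=6 nodes, M=9 members, R=3 reactions → 2N=12, M+R=12
member 0 (0-1): L=1.2415, (cx,cy)=(0.4446,0.8957)
member 1 (0-2): L=1.0520, (cx,cy)=(1.0000,0.0000)
member 2 (1-2): L=1.2192, (cx,cy)=(0.4101,-0.9120)
member 3 (1-3): L=0.9413, (cx,cy)=(0.9933,0.1158)
member 4 (2-3): L=1.2962, (cx,cy)=(0.3356,0.9420)
member 5 (2-4): L=0.8760, (cx,cy)=(1.0000,0.0000)
member 6 (3-4): L=1.2982, (cx,cy)=(0.3397,-0.9405)
member 7 (3-5): L=1.0140, (cx,cy)=(0.9990,-0.0454)
member 8 (4-5): L=1.3068, (cx,cy)=(0.4377,0.8991)
solve A·x = −loads:
  F[0-1] = +79.6238 N (tension)
  F[0-2] = -142.9135 N (compression)
  F[1-2] = -70.0033 N (compression)
  F[1-3] = +64.5454 N (tension)
  F[2-3] = +67.7769 N (tension)
  F[2-4] = -194.3674 N (compression)
  F[3-4] = -81.3572 N (compression)
  F[3-5] = +114.6125 N (tension)
  F[4-5] = -507.2073 N (compression)
  Rx@0 = +107.5100 N
  Ry@0 = -71.3200 N
  Ry@4 = +532.5600 N

-194.367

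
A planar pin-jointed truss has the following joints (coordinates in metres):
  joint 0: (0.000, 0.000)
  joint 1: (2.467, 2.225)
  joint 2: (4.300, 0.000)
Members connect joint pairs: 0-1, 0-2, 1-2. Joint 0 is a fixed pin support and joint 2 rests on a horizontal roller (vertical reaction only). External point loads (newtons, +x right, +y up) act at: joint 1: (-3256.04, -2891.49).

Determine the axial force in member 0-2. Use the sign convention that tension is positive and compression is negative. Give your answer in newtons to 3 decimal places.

N=3 nodes, M=3 members, R=3 reactions → 2N=6, M+R=6
member 0 (0-1): L=3.3222, (cx,cy)=(0.7426,0.6697)
member 1 (0-2): L=4.3000, (cx,cy)=(1.0000,0.0000)
member 2 (1-2): L=2.8828, (cx,cy)=(0.6358,-0.7718)
solve A·x = −loads:
  F[0-1] = -4355.9694 N (compression)
  F[0-2] = -21.3395 N (compression)
  F[1-2] = +33.5610 N (tension)
  Rx@0 = +3256.0400 N
  Ry@0 = +2917.3931 N
  Ry@2 = -25.9031 N

-21.339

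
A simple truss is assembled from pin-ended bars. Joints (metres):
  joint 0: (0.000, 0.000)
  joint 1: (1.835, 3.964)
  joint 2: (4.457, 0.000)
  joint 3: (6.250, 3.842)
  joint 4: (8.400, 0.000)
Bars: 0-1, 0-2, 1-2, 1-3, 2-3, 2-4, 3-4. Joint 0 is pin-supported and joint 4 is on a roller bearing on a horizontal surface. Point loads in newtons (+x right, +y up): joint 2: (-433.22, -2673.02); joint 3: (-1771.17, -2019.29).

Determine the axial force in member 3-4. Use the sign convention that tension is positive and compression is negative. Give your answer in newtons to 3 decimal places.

-2418.647

N=5 nodes, M=7 members, R=3 reactions → 2N=10, M+R=10
member 0 (0-1): L=4.3681, (cx,cy)=(0.4201,0.9075)
member 1 (0-2): L=4.4570, (cx,cy)=(1.0000,0.0000)
member 2 (1-2): L=4.7527, (cx,cy)=(0.5517,-0.8341)
member 3 (1-3): L=4.4167, (cx,cy)=(0.9996,-0.0276)
member 4 (2-3): L=4.2398, (cx,cy)=(0.4229,0.9062)
member 5 (2-4): L=3.9430, (cx,cy)=(1.0000,0.0000)
member 6 (3-4): L=4.4027, (cx,cy)=(0.4883,-0.8727)
solve A·x = −loads:
  F[0-1] = -2844.8683 N (compression)
  F[0-2] = -1009.2931 N (compression)
  F[1-2] = +3193.2970 N (tension)
  F[1-3] = -2957.9232 N (compression)
  F[2-3] = +10.6435 N (tension)
  F[2-4] = +1181.1235 N (tension)
  F[3-4] = -2418.6473 N (compression)
  Rx@0 = +2204.3900 N
  Ry@0 = +2581.6698 N
  Ry@4 = +2110.6402 N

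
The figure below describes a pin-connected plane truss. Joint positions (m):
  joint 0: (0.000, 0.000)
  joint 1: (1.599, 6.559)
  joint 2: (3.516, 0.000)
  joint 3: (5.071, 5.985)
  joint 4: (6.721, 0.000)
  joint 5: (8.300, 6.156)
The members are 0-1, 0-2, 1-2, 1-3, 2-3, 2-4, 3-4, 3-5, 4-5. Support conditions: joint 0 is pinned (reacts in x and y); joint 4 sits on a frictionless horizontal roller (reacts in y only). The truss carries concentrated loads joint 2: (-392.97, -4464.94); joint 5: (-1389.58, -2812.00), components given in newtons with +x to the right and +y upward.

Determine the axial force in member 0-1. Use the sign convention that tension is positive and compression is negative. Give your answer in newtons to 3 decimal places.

N=6 nodes, M=9 members, R=3 reactions → 2N=12, M+R=12
member 0 (0-1): L=6.7511, (cx,cy)=(0.2369,0.9715)
member 1 (0-2): L=3.5160, (cx,cy)=(1.0000,0.0000)
member 2 (1-2): L=6.8334, (cx,cy)=(0.2805,-0.9598)
member 3 (1-3): L=3.5191, (cx,cy)=(0.9866,-0.1631)
member 4 (2-3): L=6.1837, (cx,cy)=(0.2515,0.9679)
member 5 (2-4): L=3.2050, (cx,cy)=(1.0000,0.0000)
member 6 (3-4): L=6.2083, (cx,cy)=(0.2658,-0.9640)
member 7 (3-5): L=3.2335, (cx,cy)=(0.9986,0.0529)
member 8 (4-5): L=6.3553, (cx,cy)=(0.2485,0.9686)
solve A·x = −loads:
  F[0-1] = -2821.5792 N (compression)
  F[0-2] = -1114.2576 N (compression)
  F[1-2] = +3121.9328 N (tension)
  F[1-3] = -1565.0591 N (compression)
  F[2-3] = +1517.1226 N (tension)
  F[2-4] = -226.9865 N (compression)
  F[3-4] = -1825.1666 N (compression)
  F[3-5] = -678.4607 N (compression)
  F[4-5] = -2865.9881 N (compression)
  Rx@0 = +1782.5500 N
  Ry@0 = +2741.2943 N
  Ry@4 = +4535.6457 N

-2821.579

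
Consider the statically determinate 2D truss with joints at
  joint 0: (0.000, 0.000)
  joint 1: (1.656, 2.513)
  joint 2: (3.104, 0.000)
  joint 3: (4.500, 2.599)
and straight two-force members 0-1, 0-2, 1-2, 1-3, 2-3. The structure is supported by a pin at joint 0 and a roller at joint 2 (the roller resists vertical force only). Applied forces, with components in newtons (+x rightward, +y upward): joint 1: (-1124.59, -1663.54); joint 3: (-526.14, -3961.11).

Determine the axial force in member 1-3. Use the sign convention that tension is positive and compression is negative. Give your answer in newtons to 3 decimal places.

1628.675

N=4 nodes, M=5 members, R=3 reactions → 2N=8, M+R=8
member 0 (0-1): L=3.0096, (cx,cy)=(0.5502,0.8350)
member 1 (0-2): L=3.1040, (cx,cy)=(1.0000,0.0000)
member 2 (1-2): L=2.9003, (cx,cy)=(0.4993,-0.8665)
member 3 (1-3): L=2.8453, (cx,cy)=(0.9995,0.0302)
member 4 (2-3): L=2.9502, (cx,cy)=(0.4732,0.8810)
solve A·x = −loads:
  F[0-1] = -413.8468 N (compression)
  F[0-2] = -1423.0129 N (compression)
  F[1-2] = -1464.2988 N (compression)
  F[1-3] = +1628.6752 N (tension)
  F[2-3] = -4552.2331 N (compression)
  Rx@0 = +1650.7300 N
  Ry@0 = +345.5634 N
  Ry@2 = +5279.0866 N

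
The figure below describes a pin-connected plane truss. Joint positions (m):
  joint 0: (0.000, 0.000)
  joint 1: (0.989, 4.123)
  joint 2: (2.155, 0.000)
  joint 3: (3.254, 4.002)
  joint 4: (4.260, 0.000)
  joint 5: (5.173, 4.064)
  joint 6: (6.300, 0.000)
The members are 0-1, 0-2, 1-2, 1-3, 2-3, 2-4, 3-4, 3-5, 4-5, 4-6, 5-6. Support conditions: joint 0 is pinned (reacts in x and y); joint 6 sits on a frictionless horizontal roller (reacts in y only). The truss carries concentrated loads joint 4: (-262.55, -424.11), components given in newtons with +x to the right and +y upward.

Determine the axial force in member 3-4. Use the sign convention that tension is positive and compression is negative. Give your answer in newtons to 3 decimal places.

136.773

N=7 nodes, M=11 members, R=3 reactions → 2N=14, M+R=14
member 0 (0-1): L=4.2400, (cx,cy)=(0.2333,0.9724)
member 1 (0-2): L=2.1550, (cx,cy)=(1.0000,0.0000)
member 2 (1-2): L=4.2847, (cx,cy)=(0.2721,-0.9623)
member 3 (1-3): L=2.2682, (cx,cy)=(0.9986,-0.0533)
member 4 (2-3): L=4.1502, (cx,cy)=(0.2648,0.9643)
member 5 (2-4): L=2.1050, (cx,cy)=(1.0000,0.0000)
member 6 (3-4): L=4.1265, (cx,cy)=(0.2438,-0.9698)
member 7 (3-5): L=1.9200, (cx,cy)=(0.9995,0.0323)
member 8 (4-5): L=4.1653, (cx,cy)=(0.2192,0.9757)
member 9 (4-6): L=2.0400, (cx,cy)=(1.0000,0.0000)
member 10 (5-6): L=4.2174, (cx,cy)=(0.2672,-0.9636)
solve A·x = −loads:
  F[0-1] = -141.2266 N (compression)
  F[0-2] = -229.6079 N (compression)
  F[1-2] = +146.7631 N (tension)
  F[1-3] = -72.9848 N (compression)
  F[2-3] = -146.4525 N (compression)
  F[2-4] = -150.8872 N (compression)
  F[3-4] = +136.7726 N (tension)
  F[3-5] = -145.0823 N (compression)
  F[4-5] = +298.7287 N (tension)
  F[4-6] = +79.5276 N (tension)
  F[5-6] = -297.6019 N (compression)
  Rx@0 = +262.5500 N
  Ry@0 = +137.3309 N
  Ry@6 = +286.7791 N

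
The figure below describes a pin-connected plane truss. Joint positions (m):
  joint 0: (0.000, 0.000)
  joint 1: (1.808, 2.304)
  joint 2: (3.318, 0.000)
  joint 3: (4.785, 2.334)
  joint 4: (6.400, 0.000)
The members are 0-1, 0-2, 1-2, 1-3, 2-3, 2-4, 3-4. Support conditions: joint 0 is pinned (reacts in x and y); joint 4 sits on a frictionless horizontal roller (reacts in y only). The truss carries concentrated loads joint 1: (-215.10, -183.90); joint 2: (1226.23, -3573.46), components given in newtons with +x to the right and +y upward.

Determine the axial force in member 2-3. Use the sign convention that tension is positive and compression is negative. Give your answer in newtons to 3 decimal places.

N=5 nodes, M=7 members, R=3 reactions → 2N=10, M+R=10
member 0 (0-1): L=2.9287, (cx,cy)=(0.6173,0.7867)
member 1 (0-2): L=3.3180, (cx,cy)=(1.0000,0.0000)
member 2 (1-2): L=2.7547, (cx,cy)=(0.5481,-0.8364)
member 3 (1-3): L=2.9772, (cx,cy)=(0.9999,0.0101)
member 4 (2-3): L=2.7567, (cx,cy)=(0.5321,0.8467)
member 5 (2-4): L=3.0820, (cx,cy)=(1.0000,0.0000)
member 6 (3-4): L=2.8383, (cx,cy)=(0.5690,-0.8223)
solve A·x = −loads:
  F[0-1] = -2453.5847 N (compression)
  F[0-2] = +2525.8233 N (tension)
  F[1-2] = +2058.7038 N (tension)
  F[1-3] = -2428.1927 N (compression)
  F[2-3] = +2186.9704 N (tension)
  F[2-4] = +1264.2747 N (tension)
  F[3-4] = -2221.8910 N (compression)
  Rx@0 = -1011.1300 N
  Ry@0 = +1930.2286 N
  Ry@4 = +1827.1314 N

2186.970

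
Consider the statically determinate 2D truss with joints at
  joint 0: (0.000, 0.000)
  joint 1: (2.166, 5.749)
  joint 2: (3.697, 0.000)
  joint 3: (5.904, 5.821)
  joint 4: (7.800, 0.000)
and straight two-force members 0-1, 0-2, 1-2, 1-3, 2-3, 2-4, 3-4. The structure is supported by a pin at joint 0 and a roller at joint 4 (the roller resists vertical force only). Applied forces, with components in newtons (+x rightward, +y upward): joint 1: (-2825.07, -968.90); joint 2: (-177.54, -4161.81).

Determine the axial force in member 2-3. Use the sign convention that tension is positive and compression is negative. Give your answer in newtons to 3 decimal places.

172.832

N=5 nodes, M=7 members, R=3 reactions → 2N=10, M+R=10
member 0 (0-1): L=6.1435, (cx,cy)=(0.3526,0.9358)
member 1 (0-2): L=3.6970, (cx,cy)=(1.0000,0.0000)
member 2 (1-2): L=5.9494, (cx,cy)=(0.2573,-0.9663)
member 3 (1-3): L=3.7387, (cx,cy)=(0.9998,0.0193)
member 4 (2-3): L=6.2253, (cx,cy)=(0.3545,0.9350)
member 5 (2-4): L=4.1030, (cx,cy)=(1.0000,0.0000)
member 6 (3-4): L=6.1220, (cx,cy)=(0.3097,-0.9508)
solve A·x = −loads:
  F[0-1] = -5312.4143 N (compression)
  F[0-2] = -1129.6231 N (compression)
  F[1-2] = +4139.6205 N (tension)
  F[1-3] = -113.2209 N (compression)
  F[2-3] = +172.8319 N (tension)
  F[2-4] = +51.9277 N (tension)
  F[3-4] = -167.6696 N (compression)
  Rx@0 = +3002.6100 N
  Ry@0 = +4971.2842 N
  Ry@4 = +159.4258 N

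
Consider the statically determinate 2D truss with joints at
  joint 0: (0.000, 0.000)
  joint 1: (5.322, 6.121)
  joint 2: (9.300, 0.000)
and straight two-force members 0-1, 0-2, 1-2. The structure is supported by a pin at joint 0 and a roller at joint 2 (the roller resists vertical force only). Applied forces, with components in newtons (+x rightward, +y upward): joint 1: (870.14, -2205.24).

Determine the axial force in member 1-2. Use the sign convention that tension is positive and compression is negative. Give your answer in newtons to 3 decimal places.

-2188.077

N=3 nodes, M=3 members, R=3 reactions → 2N=6, M+R=6
member 0 (0-1): L=8.1111, (cx,cy)=(0.6561,0.7546)
member 1 (0-2): L=9.3000, (cx,cy)=(1.0000,0.0000)
member 2 (1-2): L=7.3001, (cx,cy)=(0.5449,-0.8385)
solve A·x = −loads:
  F[0-1] = -491.0560 N (compression)
  F[0-2] = +1192.3395 N (tension)
  F[1-2] = -2188.0770 N (compression)
  Rx@0 = -870.1400 N
  Ry@0 = +370.5718 N
  Ry@2 = +1834.6682 N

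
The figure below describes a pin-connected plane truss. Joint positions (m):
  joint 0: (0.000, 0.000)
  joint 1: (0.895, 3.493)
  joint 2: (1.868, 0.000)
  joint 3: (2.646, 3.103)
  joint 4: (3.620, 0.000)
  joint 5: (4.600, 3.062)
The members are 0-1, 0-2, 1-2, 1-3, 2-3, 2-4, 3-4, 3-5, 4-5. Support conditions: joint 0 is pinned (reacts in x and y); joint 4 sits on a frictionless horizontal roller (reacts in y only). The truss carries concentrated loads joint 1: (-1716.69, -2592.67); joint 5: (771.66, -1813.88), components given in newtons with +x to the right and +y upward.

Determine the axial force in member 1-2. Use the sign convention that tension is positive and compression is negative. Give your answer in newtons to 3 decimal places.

-409.520

N=6 nodes, M=9 members, R=3 reactions → 2N=12, M+R=12
member 0 (0-1): L=3.6058, (cx,cy)=(0.2482,0.9687)
member 1 (0-2): L=1.8680, (cx,cy)=(1.0000,0.0000)
member 2 (1-2): L=3.6260, (cx,cy)=(0.2683,-0.9633)
member 3 (1-3): L=1.7939, (cx,cy)=(0.9761,-0.2174)
member 4 (2-3): L=3.1990, (cx,cy)=(0.2432,0.9700)
member 5 (2-4): L=1.7520, (cx,cy)=(1.0000,0.0000)
member 6 (3-4): L=3.2523, (cx,cy)=(0.2995,-0.9541)
member 7 (3-5): L=1.9544, (cx,cy)=(0.9998,-0.0210)
member 8 (4-5): L=3.2150, (cx,cy)=(0.3048,0.9524)
solve A·x = −loads:
  F[0-1] = -2543.9738 N (compression)
  F[0-2] = -313.5940 N (compression)
  F[1-2] = -409.5197 N (compression)
  F[1-3] = +1224.4307 N (tension)
  F[2-3] = +406.7110 N (tension)
  F[2-4] = -522.3959 N (compression)
  F[3-4] = -164.0172 N (compression)
  F[3-5] = +1343.4719 N (tension)
  F[4-5] = -1874.9249 N (compression)
  Rx@0 = +945.0300 N
  Ry@0 = +2464.3643 N
  Ry@4 = +1942.1857 N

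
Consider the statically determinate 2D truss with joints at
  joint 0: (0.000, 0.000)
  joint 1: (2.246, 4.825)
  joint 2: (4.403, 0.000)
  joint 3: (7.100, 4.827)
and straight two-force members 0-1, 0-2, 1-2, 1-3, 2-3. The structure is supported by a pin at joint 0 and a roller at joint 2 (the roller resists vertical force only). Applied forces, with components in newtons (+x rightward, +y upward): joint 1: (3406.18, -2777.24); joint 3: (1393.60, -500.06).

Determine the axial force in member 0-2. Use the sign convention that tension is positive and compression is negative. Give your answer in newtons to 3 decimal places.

2841.828

N=4 nodes, M=5 members, R=3 reactions → 2N=8, M+R=8
member 0 (0-1): L=5.3221, (cx,cy)=(0.4220,0.9066)
member 1 (0-2): L=4.4030, (cx,cy)=(1.0000,0.0000)
member 2 (1-2): L=5.2852, (cx,cy)=(0.4081,-0.9129)
member 3 (1-3): L=4.8540, (cx,cy)=(1.0000,0.0004)
member 4 (2-3): L=5.5294, (cx,cy)=(0.4878,0.8730)
solve A·x = −loads:
  F[0-1] = +4639.5753 N (tension)
  F[0-2] = +2841.8285 N (tension)
  F[1-2] = -7648.7396 N (compression)
  F[1-3] = +1673.3850 N (tension)
  F[2-3] = -573.6110 N (compression)
  Rx@0 = -4799.7800 N
  Ry@0 = -4206.1960 N
  Ry@2 = +7483.4960 N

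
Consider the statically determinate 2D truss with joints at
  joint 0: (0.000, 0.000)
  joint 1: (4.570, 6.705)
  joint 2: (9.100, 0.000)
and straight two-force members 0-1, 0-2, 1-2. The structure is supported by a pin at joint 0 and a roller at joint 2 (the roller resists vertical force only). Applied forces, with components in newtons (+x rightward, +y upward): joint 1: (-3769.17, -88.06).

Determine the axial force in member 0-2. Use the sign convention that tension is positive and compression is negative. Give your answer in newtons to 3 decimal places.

-1846.423

N=3 nodes, M=3 members, R=3 reactions → 2N=6, M+R=6
member 0 (0-1): L=8.1143, (cx,cy)=(0.5632,0.8263)
member 1 (0-2): L=9.1000, (cx,cy)=(1.0000,0.0000)
member 2 (1-2): L=8.0918, (cx,cy)=(0.5598,-0.8286)
solve A·x = −loads:
  F[0-1] = -3413.9503 N (compression)
  F[0-2] = -1846.4230 N (compression)
  F[1-2] = +3298.2263 N (tension)
  Rx@0 = +3769.1700 N
  Ry@0 = +2821.0106 N
  Ry@2 = -2732.9506 N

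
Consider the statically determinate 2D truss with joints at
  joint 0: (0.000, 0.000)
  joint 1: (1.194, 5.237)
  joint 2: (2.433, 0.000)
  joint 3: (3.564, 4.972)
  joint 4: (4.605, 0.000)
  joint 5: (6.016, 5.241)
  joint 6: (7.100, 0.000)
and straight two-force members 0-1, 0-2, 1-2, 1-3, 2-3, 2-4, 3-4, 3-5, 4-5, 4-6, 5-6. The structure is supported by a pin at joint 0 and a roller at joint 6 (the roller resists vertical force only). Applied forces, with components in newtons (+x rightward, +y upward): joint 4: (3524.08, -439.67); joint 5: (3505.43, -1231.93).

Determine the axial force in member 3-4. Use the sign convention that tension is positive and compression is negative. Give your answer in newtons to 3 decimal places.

-2065.864

N=7 nodes, M=11 members, R=3 reactions → 2N=14, M+R=14
member 0 (0-1): L=5.3714, (cx,cy)=(0.2223,0.9750)
member 1 (0-2): L=2.4330, (cx,cy)=(1.0000,0.0000)
member 2 (1-2): L=5.3816, (cx,cy)=(0.2302,-0.9731)
member 3 (1-3): L=2.3848, (cx,cy)=(0.9938,-0.1111)
member 4 (2-3): L=5.0990, (cx,cy)=(0.2218,0.9751)
member 5 (2-4): L=2.1720, (cx,cy)=(1.0000,0.0000)
member 6 (3-4): L=5.0798, (cx,cy)=(0.2049,-0.9788)
member 7 (3-5): L=2.4667, (cx,cy)=(0.9940,0.1091)
member 8 (4-5): L=5.4276, (cx,cy)=(0.2600,0.9656)
member 9 (4-6): L=2.4950, (cx,cy)=(1.0000,0.0000)
member 10 (5-6): L=5.3519, (cx,cy)=(0.2025,-0.9793)
solve A·x = −loads:
  F[0-1] = +2302.6195 N (tension)
  F[0-2] = +6517.6632 N (tension)
  F[1-2] = -2430.0806 N (compression)
  F[1-3] = +1078.0011 N (tension)
  F[2-3] = +2425.2102 N (tension)
  F[2-4] = +5420.2552 N (tension)
  F[3-4] = -2065.8637 N (compression)
  F[3-5] = +2044.8052 N (tension)
  F[4-5] = +2549.3422 N (tension)
  F[4-6] = +810.0754 N (tension)
  F[5-6] = -3999.5068 N (compression)
  Rx@0 = -7029.5100 N
  Ry@0 = -2245.0098 N
  Ry@6 = +3916.6098 N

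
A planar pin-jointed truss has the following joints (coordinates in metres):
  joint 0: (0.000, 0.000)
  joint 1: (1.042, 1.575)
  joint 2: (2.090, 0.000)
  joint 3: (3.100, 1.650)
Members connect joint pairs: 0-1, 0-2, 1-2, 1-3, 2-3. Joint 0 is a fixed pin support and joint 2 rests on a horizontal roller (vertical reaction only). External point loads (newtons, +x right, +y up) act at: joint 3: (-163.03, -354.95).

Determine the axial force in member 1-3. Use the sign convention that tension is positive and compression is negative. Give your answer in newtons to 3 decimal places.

55.517

N=4 nodes, M=5 members, R=3 reactions → 2N=8, M+R=8
member 0 (0-1): L=1.8885, (cx,cy)=(0.5518,0.8340)
member 1 (0-2): L=2.0900, (cx,cy)=(1.0000,0.0000)
member 2 (1-2): L=1.8918, (cx,cy)=(0.5540,-0.8325)
member 3 (1-3): L=2.0594, (cx,cy)=(0.9993,0.0364)
member 4 (2-3): L=1.9346, (cx,cy)=(0.5221,0.8529)
solve A·x = −loads:
  F[0-1] = +51.3465 N (tension)
  F[0-2] = -191.3611 N (compression)
  F[1-2] = -49.0081 N (compression)
  F[1-3] = +55.5169 N (tension)
  F[2-3] = -418.5398 N (compression)
  Rx@0 = +163.0300 N
  Ry@0 = -42.8230 N
  Ry@2 = +397.7730 N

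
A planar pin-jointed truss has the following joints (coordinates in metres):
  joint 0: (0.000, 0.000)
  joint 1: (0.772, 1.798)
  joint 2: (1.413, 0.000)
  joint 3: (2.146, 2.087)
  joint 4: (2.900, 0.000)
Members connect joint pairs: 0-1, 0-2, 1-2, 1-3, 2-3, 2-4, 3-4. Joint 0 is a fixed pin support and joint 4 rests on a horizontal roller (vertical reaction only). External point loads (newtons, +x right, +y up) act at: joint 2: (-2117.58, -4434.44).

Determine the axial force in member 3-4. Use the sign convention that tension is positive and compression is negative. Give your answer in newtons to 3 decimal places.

N=5 nodes, M=7 members, R=3 reactions → 2N=10, M+R=10
member 0 (0-1): L=1.9567, (cx,cy)=(0.3945,0.9189)
member 1 (0-2): L=1.4130, (cx,cy)=(1.0000,0.0000)
member 2 (1-2): L=1.9088, (cx,cy)=(0.3358,-0.9419)
member 3 (1-3): L=1.4041, (cx,cy)=(0.9786,0.2058)
member 4 (2-3): L=2.2120, (cx,cy)=(0.3314,0.9435)
member 5 (2-4): L=1.4870, (cx,cy)=(1.0000,0.0000)
member 6 (3-4): L=2.2190, (cx,cy)=(0.3398,-0.9405)
solve A·x = −loads:
  F[0-1] = -2474.5300 N (compression)
  F[0-2] = -1141.2888 N (compression)
  F[1-2] = +2042.7859 N (tension)
  F[1-3] = -1698.6417 N (compression)
  F[2-3] = +2660.6043 N (tension)
  F[2-4] = +780.6059 N (tension)
  F[3-4] = -2297.3294 N (compression)
  Rx@0 = +2117.5800 N
  Ry@0 = +2273.7973 N
  Ry@4 = +2160.6427 N

-2297.329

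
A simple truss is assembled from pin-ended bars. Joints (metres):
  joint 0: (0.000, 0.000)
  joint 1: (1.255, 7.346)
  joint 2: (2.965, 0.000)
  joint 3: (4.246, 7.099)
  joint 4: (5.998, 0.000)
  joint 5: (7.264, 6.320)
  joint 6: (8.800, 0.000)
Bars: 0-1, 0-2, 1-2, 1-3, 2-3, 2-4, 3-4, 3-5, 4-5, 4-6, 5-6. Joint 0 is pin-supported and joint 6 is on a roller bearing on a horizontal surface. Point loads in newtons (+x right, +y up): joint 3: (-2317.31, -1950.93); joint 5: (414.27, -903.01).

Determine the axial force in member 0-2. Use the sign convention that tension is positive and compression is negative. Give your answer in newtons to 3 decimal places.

-1435.091

N=7 nodes, M=11 members, R=3 reactions → 2N=14, M+R=14
member 0 (0-1): L=7.4524, (cx,cy)=(0.1684,0.9857)
member 1 (0-2): L=2.9650, (cx,cy)=(1.0000,0.0000)
member 2 (1-2): L=7.5424, (cx,cy)=(0.2267,-0.9740)
member 3 (1-3): L=3.0012, (cx,cy)=(0.9966,-0.0823)
member 4 (2-3): L=7.2137, (cx,cy)=(0.1776,0.9841)
member 5 (2-4): L=3.0330, (cx,cy)=(1.0000,0.0000)
member 6 (3-4): L=7.3120, (cx,cy)=(0.2396,-0.9709)
member 7 (3-5): L=3.1169, (cx,cy)=(0.9683,-0.2499)
member 8 (4-5): L=6.4456, (cx,cy)=(0.1964,0.9805)
member 9 (4-6): L=2.8020, (cx,cy)=(1.0000,0.0000)
member 10 (5-6): L=6.5040, (cx,cy)=(0.2362,-0.9717)
solve A·x = −loads:
  F[0-1] = -2778.7709 N (compression)
  F[0-2] = -1435.0911 N (compression)
  F[1-2] = +2907.8935 N (tension)
  F[1-3] = -1131.0585 N (compression)
  F[2-3] = -2877.9135 N (compression)
  F[2-4] = -264.7587 N (compression)
  F[3-4] = +674.2250 N (tension)
  F[3-5] = +534.4408 N (tension)
  F[4-5] = -667.5889 N (compression)
  F[4-6] = +27.9139 N (tension)
  F[5-6] = -118.1975 N (compression)
  Rx@0 = +1903.0400 N
  Ry@0 = +2739.0859 N
  Ry@6 = +114.8541 N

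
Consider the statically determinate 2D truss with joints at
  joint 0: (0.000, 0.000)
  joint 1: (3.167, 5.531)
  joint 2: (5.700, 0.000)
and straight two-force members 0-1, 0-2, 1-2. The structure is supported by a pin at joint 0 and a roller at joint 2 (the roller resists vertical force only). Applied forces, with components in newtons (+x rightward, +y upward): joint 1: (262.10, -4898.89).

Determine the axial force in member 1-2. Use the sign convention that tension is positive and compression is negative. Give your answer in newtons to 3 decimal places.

-3273.479

N=3 nodes, M=3 members, R=3 reactions → 2N=6, M+R=6
member 0 (0-1): L=6.3735, (cx,cy)=(0.4969,0.8678)
member 1 (0-2): L=5.7000, (cx,cy)=(1.0000,0.0000)
member 2 (1-2): L=6.0834, (cx,cy)=(0.4164,-0.9092)
solve A·x = −loads:
  F[0-1] = -2215.5457 N (compression)
  F[0-2] = +1363.0027 N (tension)
  F[1-2] = -3273.4795 N (compression)
  Rx@0 = -262.1000 N
  Ry@0 = +1922.6690 N
  Ry@2 = +2976.2210 N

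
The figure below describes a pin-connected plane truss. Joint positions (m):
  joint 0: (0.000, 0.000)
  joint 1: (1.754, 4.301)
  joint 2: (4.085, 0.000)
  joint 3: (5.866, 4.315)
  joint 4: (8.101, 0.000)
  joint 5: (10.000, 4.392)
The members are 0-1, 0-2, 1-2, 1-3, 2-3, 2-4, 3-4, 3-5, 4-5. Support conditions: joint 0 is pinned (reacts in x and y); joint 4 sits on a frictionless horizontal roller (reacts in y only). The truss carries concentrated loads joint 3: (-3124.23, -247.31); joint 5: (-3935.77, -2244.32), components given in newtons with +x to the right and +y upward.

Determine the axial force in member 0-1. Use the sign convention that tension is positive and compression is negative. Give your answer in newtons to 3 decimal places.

N=6 nodes, M=9 members, R=3 reactions → 2N=12, M+R=12
member 0 (0-1): L=4.6449, (cx,cy)=(0.3776,0.9260)
member 1 (0-2): L=4.0850, (cx,cy)=(1.0000,0.0000)
member 2 (1-2): L=4.8921, (cx,cy)=(0.4765,-0.8792)
member 3 (1-3): L=4.1120, (cx,cy)=(1.0000,0.0034)
member 4 (2-3): L=4.6681, (cx,cy)=(0.3815,0.9244)
member 5 (2-4): L=4.0160, (cx,cy)=(1.0000,0.0000)
member 6 (3-4): L=4.8595, (cx,cy)=(0.4599,-0.8880)
member 7 (3-5): L=4.1347, (cx,cy)=(0.9998,0.0186)
member 8 (4-5): L=4.7850, (cx,cy)=(0.3969,0.9179)
solve A·x = −loads:
  F[0-1] = -3607.1138 N (compression)
  F[0-2] = -5697.8879 N (compression)
  F[1-2] = +3786.7809 N (tension)
  F[1-3] = -3166.4833 N (compression)
  F[2-3] = -3601.7062 N (compression)
  F[2-4] = -2519.3925 N (compression)
  F[3-4] = +3420.2745 N (tension)
  F[3-5] = -2989.9715 N (compression)
  F[4-5] = -2384.4609 N (compression)
  Rx@0 = +7060.0000 N
  Ry@0 = +3340.0480 N
  Ry@4 = -848.4180 N

-3607.114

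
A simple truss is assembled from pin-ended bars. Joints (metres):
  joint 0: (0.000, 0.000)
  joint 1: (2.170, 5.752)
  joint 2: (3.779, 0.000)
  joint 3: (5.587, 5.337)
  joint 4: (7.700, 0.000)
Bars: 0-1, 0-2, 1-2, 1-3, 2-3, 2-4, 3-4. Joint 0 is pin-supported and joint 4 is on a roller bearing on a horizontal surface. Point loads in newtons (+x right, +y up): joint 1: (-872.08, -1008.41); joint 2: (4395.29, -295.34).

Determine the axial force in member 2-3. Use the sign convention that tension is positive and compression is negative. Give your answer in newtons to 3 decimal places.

-214.614

N=5 nodes, M=7 members, R=3 reactions → 2N=10, M+R=10
member 0 (0-1): L=6.1477, (cx,cy)=(0.3530,0.9356)
member 1 (0-2): L=3.7790, (cx,cy)=(1.0000,0.0000)
member 2 (1-2): L=5.9728, (cx,cy)=(0.2694,-0.9630)
member 3 (1-3): L=3.4421, (cx,cy)=(0.9927,-0.1206)
member 4 (2-3): L=5.6349, (cx,cy)=(0.3209,0.9471)
member 5 (2-4): L=3.9210, (cx,cy)=(1.0000,0.0000)
member 6 (3-4): L=5.7401, (cx,cy)=(0.3681,-0.9298)
solve A·x = −loads:
  F[0-1] = -1631.0578 N (compression)
  F[0-2] = +4098.9353 N (tension)
  F[1-2] = +517.7469 N (tension)
  F[1-3] = +158.0328 N (tension)
  F[2-3] = -214.6138 N (compression)
  F[2-4] = -88.0199 N (compression)
  F[3-4] = +239.1103 N (tension)
  Rx@0 = -3523.2100 N
  Ry@0 = +1526.0701 N
  Ry@4 = -222.3201 N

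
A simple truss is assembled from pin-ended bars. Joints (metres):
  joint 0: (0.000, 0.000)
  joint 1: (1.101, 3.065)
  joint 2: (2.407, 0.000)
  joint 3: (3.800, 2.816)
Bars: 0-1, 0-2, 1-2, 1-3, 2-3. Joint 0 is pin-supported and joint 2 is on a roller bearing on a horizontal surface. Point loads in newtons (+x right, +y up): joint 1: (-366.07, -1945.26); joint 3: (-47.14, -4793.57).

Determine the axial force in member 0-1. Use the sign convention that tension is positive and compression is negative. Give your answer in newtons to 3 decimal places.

1272.329

N=4 nodes, M=5 members, R=3 reactions → 2N=8, M+R=8
member 0 (0-1): L=3.2568, (cx,cy)=(0.3381,0.9411)
member 1 (0-2): L=2.4070, (cx,cy)=(1.0000,0.0000)
member 2 (1-2): L=3.3316, (cx,cy)=(0.3920,-0.9200)
member 3 (1-3): L=2.7105, (cx,cy)=(0.9958,-0.0919)
member 4 (2-3): L=3.1417, (cx,cy)=(0.4434,0.8963)
solve A·x = −loads:
  F[0-1] = +1272.3291 N (tension)
  F[0-2] = -843.3425 N (compression)
  F[1-2] = -3638.9753 N (compression)
  F[1-3] = +2232.1142 N (tension)
  F[2-3] = -5119.2306 N (compression)
  Rx@0 = +413.2100 N
  Ry@0 = -1197.4170 N
  Ry@2 = +7936.2470 N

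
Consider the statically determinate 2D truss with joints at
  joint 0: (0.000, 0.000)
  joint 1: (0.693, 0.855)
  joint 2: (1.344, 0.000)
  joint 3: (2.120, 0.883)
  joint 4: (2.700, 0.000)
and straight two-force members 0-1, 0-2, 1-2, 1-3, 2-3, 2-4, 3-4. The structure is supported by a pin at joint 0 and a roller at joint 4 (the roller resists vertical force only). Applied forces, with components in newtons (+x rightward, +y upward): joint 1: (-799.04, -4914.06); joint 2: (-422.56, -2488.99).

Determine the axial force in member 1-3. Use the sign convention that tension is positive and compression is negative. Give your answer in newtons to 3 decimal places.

-3512.210

N=5 nodes, M=7 members, R=3 reactions → 2N=10, M+R=10
member 0 (0-1): L=1.1006, (cx,cy)=(0.6297,0.7769)
member 1 (0-2): L=1.3440, (cx,cy)=(1.0000,0.0000)
member 2 (1-2): L=1.0746, (cx,cy)=(0.6058,-0.7956)
member 3 (1-3): L=1.4273, (cx,cy)=(0.9998,0.0196)
member 4 (2-3): L=1.1755, (cx,cy)=(0.6601,0.7512)
member 5 (2-4): L=1.3560, (cx,cy)=(1.0000,0.0000)
member 6 (3-4): L=1.0565, (cx,cy)=(0.5490,-0.8358)
solve A·x = −loads:
  F[0-1] = -6636.7356 N (compression)
  F[0-2] = +2957.3440 N (tension)
  F[1-2] = +217.2863 N (tension)
  F[1-3] = -3512.2100 N (compression)
  F[2-3] = +3083.4125 N (tension)
  F[2-4] = +1476.0836 N (tension)
  F[3-4] = -2688.6382 N (compression)
  Rx@0 = +1221.6000 N
  Ry@0 = +5155.8400 N
  Ry@4 = +2247.2100 N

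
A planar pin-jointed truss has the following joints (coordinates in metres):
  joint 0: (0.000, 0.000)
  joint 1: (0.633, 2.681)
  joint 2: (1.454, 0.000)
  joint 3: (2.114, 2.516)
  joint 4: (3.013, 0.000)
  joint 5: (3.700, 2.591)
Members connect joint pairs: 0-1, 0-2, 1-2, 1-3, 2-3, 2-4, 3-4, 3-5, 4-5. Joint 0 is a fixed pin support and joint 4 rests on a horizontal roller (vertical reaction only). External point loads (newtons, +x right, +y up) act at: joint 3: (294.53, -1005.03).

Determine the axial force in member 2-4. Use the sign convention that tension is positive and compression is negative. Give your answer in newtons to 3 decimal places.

339.841

N=6 nodes, M=9 members, R=3 reactions → 2N=12, M+R=12
member 0 (0-1): L=2.7547, (cx,cy)=(0.2298,0.9732)
member 1 (0-2): L=1.4540, (cx,cy)=(1.0000,0.0000)
member 2 (1-2): L=2.8039, (cx,cy)=(0.2928,-0.9562)
member 3 (1-3): L=1.4902, (cx,cy)=(0.9939,-0.1107)
member 4 (2-3): L=2.6011, (cx,cy)=(0.2537,0.9673)
member 5 (2-4): L=1.5590, (cx,cy)=(1.0000,0.0000)
member 6 (3-4): L=2.6718, (cx,cy)=(0.3365,-0.9417)
member 7 (3-5): L=1.5878, (cx,cy)=(0.9989,0.0472)
member 8 (4-5): L=2.6805, (cx,cy)=(0.2563,0.9666)
solve A·x = −loads:
  F[0-1] = -55.4106 N (compression)
  F[0-2] = +307.2627 N (tension)
  F[1-2] = +59.9279 N (tension)
  F[1-3] = -30.4674 N (compression)
  F[2-3] = -59.2401 N (compression)
  F[2-4] = +339.8414 N (tension)
  F[3-4] = -1009.9938 N (compression)
  F[3-5] = +0.0000 N (tension)
  F[4-5] = -0.0000 N (compression)
  Rx@0 = -294.5300 N
  Ry@0 = +53.9278 N
  Ry@4 = +951.1022 N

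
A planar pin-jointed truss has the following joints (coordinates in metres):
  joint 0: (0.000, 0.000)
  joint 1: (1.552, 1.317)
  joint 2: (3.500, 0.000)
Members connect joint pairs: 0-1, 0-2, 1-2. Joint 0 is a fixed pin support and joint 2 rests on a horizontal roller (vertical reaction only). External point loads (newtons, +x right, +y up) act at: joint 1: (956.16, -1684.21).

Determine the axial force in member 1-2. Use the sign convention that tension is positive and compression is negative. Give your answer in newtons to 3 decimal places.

-1975.796

N=3 nodes, M=3 members, R=3 reactions → 2N=6, M+R=6
member 0 (0-1): L=2.0355, (cx,cy)=(0.7625,0.6470)
member 1 (0-2): L=3.5000, (cx,cy)=(1.0000,0.0000)
member 2 (1-2): L=2.3514, (cx,cy)=(0.8284,-0.5601)
solve A·x = −loads:
  F[0-1] = -892.6975 N (compression)
  F[0-2] = +1636.8173 N (tension)
  F[1-2] = -1975.7961 N (compression)
  Rx@0 = -956.1600 N
  Ry@0 = +577.5938 N
  Ry@2 = +1106.6162 N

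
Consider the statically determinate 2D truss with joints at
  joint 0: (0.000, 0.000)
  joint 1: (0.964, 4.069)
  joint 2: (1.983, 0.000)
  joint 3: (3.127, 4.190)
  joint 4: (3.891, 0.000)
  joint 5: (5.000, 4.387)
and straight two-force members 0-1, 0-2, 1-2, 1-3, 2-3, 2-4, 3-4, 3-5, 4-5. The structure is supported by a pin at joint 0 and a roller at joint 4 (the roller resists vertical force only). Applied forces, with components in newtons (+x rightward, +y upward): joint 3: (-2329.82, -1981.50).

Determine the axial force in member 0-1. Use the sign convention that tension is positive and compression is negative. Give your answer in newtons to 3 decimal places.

-2978.138

N=6 nodes, M=9 members, R=3 reactions → 2N=12, M+R=12
member 0 (0-1): L=4.1816, (cx,cy)=(0.2305,0.9731)
member 1 (0-2): L=1.9830, (cx,cy)=(1.0000,0.0000)
member 2 (1-2): L=4.1947, (cx,cy)=(0.2429,-0.9700)
member 3 (1-3): L=2.1664, (cx,cy)=(0.9984,0.0559)
member 4 (2-3): L=4.3434, (cx,cy)=(0.2634,0.9647)
member 5 (2-4): L=1.9080, (cx,cy)=(1.0000,0.0000)
member 6 (3-4): L=4.2591, (cx,cy)=(0.1794,-0.9838)
member 7 (3-5): L=1.8833, (cx,cy)=(0.9945,0.1046)
member 8 (4-5): L=4.5250, (cx,cy)=(0.2451,0.9695)
solve A·x = −loads:
  F[0-1] = -2978.1382 N (compression)
  F[0-2] = -1643.2641 N (compression)
  F[1-2] = +2907.0927 N (tension)
  F[1-3] = -1394.9485 N (compression)
  F[2-3] = -2923.2295 N (compression)
  F[2-4] = -167.0993 N (compression)
  F[3-4] = +931.5311 N (tension)
  F[3-5] = -0.0000 N (compression)
  F[4-5] = +0.0000 N (tension)
  Rx@0 = +2329.8200 N
  Ry@0 = +2897.9213 N
  Ry@4 = -916.4213 N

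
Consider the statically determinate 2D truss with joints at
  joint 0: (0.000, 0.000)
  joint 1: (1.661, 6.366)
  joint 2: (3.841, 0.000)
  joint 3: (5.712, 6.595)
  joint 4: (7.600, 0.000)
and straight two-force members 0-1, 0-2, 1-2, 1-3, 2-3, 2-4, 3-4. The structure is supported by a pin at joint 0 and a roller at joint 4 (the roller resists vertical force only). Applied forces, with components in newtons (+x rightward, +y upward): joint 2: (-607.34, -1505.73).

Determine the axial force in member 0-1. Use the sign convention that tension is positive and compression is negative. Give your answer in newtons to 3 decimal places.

N=5 nodes, M=7 members, R=3 reactions → 2N=10, M+R=10
member 0 (0-1): L=6.5791, (cx,cy)=(0.2525,0.9676)
member 1 (0-2): L=3.8410, (cx,cy)=(1.0000,0.0000)
member 2 (1-2): L=6.7289, (cx,cy)=(0.3240,-0.9461)
member 3 (1-3): L=4.0575, (cx,cy)=(0.9984,0.0564)
member 4 (2-3): L=6.8553, (cx,cy)=(0.2729,0.9620)
member 5 (2-4): L=3.7590, (cx,cy)=(1.0000,0.0000)
member 6 (3-4): L=6.8599, (cx,cy)=(0.2752,-0.9614)
solve A·x = −loads:
  F[0-1] = -769.6749 N (compression)
  F[0-2] = -413.0239 N (compression)
  F[1-2] = +760.8594 N (tension)
  F[1-3] = -441.5191 N (compression)
  F[2-3] = +816.9221 N (tension)
  F[2-4] = +217.8537 N (tension)
  F[3-4] = -791.5573 N (compression)
  Rx@0 = +607.3400 N
  Ry@0 = +744.7420 N
  Ry@4 = +760.9880 N

-769.675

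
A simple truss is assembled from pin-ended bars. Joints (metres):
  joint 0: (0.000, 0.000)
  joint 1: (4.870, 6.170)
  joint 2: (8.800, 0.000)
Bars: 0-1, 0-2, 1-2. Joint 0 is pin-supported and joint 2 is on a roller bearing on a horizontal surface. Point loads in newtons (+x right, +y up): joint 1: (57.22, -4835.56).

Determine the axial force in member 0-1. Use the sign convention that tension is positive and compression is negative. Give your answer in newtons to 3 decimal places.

-2700.049

N=3 nodes, M=3 members, R=3 reactions → 2N=6, M+R=6
member 0 (0-1): L=7.8604, (cx,cy)=(0.6196,0.7849)
member 1 (0-2): L=8.8000, (cx,cy)=(1.0000,0.0000)
member 2 (1-2): L=7.3153, (cx,cy)=(0.5372,-0.8434)
solve A·x = −loads:
  F[0-1] = -2700.0494 N (compression)
  F[0-2] = +1730.0675 N (tension)
  F[1-2] = -3220.3523 N (compression)
  Rx@0 = -57.2200 N
  Ry@0 = +2119.3981 N
  Ry@2 = +2716.1619 N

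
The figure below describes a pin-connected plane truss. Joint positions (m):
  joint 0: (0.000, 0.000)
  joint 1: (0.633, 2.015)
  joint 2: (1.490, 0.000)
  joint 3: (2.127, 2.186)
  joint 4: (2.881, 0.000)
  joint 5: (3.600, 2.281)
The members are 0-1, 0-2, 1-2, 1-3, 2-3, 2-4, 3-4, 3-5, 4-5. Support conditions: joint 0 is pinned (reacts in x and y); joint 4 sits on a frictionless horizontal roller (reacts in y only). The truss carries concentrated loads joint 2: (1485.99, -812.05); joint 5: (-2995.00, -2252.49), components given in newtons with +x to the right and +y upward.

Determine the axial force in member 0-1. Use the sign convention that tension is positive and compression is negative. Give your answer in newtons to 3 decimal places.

N=6 nodes, M=9 members, R=3 reactions → 2N=12, M+R=12
member 0 (0-1): L=2.1121, (cx,cy)=(0.2997,0.9540)
member 1 (0-2): L=1.4900, (cx,cy)=(1.0000,0.0000)
member 2 (1-2): L=2.1897, (cx,cy)=(0.3914,-0.9202)
member 3 (1-3): L=1.5038, (cx,cy)=(0.9935,0.1137)
member 4 (2-3): L=2.2769, (cx,cy)=(0.2798,0.9601)
member 5 (2-4): L=1.3910, (cx,cy)=(1.0000,0.0000)
member 6 (3-4): L=2.3124, (cx,cy)=(0.3261,-0.9453)
member 7 (3-5): L=1.4761, (cx,cy)=(0.9979,0.0644)
member 8 (4-5): L=2.3916, (cx,cy)=(0.3006,0.9537)
solve A·x = −loads:
  F[0-1] = -2307.2443 N (compression)
  F[0-2] = -817.5209 N (compression)
  F[1-2] = +2198.9478 N (tension)
  F[1-3] = -1562.2523 N (compression)
  F[2-3] = -1261.8717 N (compression)
  F[2-4] = -1089.8553 N (compression)
  F[3-4] = +1310.3245 N (tension)
  F[3-5] = -2337.2488 N (compression)
  F[4-5] = -2204.0203 N (compression)
  Rx@0 = +1509.0100 N
  Ry@0 = +2201.1858 N
  Ry@4 = +863.3542 N

-2307.244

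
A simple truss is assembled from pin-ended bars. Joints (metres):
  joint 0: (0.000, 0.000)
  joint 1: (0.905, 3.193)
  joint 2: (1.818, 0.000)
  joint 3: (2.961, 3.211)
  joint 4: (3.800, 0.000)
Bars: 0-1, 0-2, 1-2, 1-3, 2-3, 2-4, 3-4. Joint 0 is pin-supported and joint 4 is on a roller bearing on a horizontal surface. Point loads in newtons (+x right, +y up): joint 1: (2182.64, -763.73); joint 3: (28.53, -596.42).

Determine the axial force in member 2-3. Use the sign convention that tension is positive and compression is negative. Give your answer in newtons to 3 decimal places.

2037.768

N=5 nodes, M=7 members, R=3 reactions → 2N=10, M+R=10
member 0 (0-1): L=3.3188, (cx,cy)=(0.2727,0.9621)
member 1 (0-2): L=1.8180, (cx,cy)=(1.0000,0.0000)
member 2 (1-2): L=3.3210, (cx,cy)=(0.2749,-0.9615)
member 3 (1-3): L=2.0561, (cx,cy)=(1.0000,0.0088)
member 4 (2-3): L=3.4084, (cx,cy)=(0.3354,0.9421)
member 5 (2-4): L=1.9820, (cx,cy)=(1.0000,0.0000)
member 6 (3-4): L=3.3188, (cx,cy)=(0.2528,-0.9675)
solve A·x = −loads:
  F[0-1] = +1189.6610 N (tension)
  F[0-2] = +1886.7603 N (tension)
  F[1-2] = -1996.7065 N (compression)
  F[1-3] = -1309.3460 N (compression)
  F[2-3] = +2037.7682 N (tension)
  F[2-4] = +654.4579 N (tension)
  F[3-4] = -2588.8148 N (compression)
  Rx@0 = -2211.1700 N
  Ry@0 = -1144.5749 N
  Ry@4 = +2504.7249 N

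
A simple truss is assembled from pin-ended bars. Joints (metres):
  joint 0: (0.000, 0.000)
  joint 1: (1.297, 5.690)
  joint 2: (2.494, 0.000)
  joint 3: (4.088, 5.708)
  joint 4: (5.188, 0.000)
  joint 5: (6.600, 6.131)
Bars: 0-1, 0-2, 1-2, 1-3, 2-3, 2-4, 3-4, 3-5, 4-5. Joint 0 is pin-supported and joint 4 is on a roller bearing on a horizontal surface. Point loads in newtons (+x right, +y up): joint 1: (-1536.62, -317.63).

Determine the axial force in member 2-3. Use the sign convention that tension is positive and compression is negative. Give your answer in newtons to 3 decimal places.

-1672.425

N=6 nodes, M=9 members, R=3 reactions → 2N=12, M+R=12
member 0 (0-1): L=5.8359, (cx,cy)=(0.2222,0.9750)
member 1 (0-2): L=2.4940, (cx,cy)=(1.0000,0.0000)
member 2 (1-2): L=5.8145, (cx,cy)=(0.2059,-0.9786)
member 3 (1-3): L=2.7911, (cx,cy)=(1.0000,0.0064)
member 4 (2-3): L=5.9264, (cx,cy)=(0.2690,0.9631)
member 5 (2-4): L=2.6940, (cx,cy)=(1.0000,0.0000)
member 6 (3-4): L=5.8130, (cx,cy)=(0.1892,-0.9819)
member 7 (3-5): L=2.5474, (cx,cy)=(0.9861,0.1661)
member 8 (4-5): L=6.2915, (cx,cy)=(0.2244,0.9745)
solve A·x = −loads:
  F[0-1] = -1972.8675 N (compression)
  F[0-2] = -1098.1637 N (compression)
  F[1-2] = +1646.0527 N (tension)
  F[1-3] = +759.3179 N (tension)
  F[2-3] = -1672.4251 N (compression)
  F[2-4] = -309.4759 N (compression)
  F[3-4] = +1635.4466 N (tension)
  F[3-5] = -0.0000 N (compression)
  F[4-5] = -0.0000 N (compression)
  Rx@0 = +1536.6200 N
  Ry@0 = +1923.5286 N
  Ry@4 = -1605.8986 N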